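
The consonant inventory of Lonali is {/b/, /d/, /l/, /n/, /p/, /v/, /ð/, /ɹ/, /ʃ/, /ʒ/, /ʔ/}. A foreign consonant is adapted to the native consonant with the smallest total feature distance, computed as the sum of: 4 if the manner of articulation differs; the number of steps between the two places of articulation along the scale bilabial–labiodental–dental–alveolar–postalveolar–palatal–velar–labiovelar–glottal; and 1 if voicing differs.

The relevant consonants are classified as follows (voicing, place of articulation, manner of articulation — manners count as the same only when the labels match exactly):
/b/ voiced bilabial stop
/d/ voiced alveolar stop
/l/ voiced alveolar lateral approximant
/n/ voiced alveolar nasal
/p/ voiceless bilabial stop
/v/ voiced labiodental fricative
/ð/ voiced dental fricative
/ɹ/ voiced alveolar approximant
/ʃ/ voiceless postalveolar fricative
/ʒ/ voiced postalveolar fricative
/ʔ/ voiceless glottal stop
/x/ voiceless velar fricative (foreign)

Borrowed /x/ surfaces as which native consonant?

/ʃ/ is closest: same manner (fricative), place distance 2 (velar→postalveolar), same voicing; total 2. Next closest is /ʒ/ at distance 3.

ʃ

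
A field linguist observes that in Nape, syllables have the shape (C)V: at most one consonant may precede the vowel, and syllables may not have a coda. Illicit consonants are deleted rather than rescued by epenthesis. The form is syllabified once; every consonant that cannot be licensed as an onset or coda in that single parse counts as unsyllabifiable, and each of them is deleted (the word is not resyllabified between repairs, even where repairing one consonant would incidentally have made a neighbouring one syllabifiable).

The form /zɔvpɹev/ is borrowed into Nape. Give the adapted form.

The consonants /v/, /p/, /v/ cannot be parsed into a legal (C)V syllable (no codas are permitted; onsets are limited to one consonant).
Deleting the stranded consonants removes /v/, /p/, /v/.

zɔɹe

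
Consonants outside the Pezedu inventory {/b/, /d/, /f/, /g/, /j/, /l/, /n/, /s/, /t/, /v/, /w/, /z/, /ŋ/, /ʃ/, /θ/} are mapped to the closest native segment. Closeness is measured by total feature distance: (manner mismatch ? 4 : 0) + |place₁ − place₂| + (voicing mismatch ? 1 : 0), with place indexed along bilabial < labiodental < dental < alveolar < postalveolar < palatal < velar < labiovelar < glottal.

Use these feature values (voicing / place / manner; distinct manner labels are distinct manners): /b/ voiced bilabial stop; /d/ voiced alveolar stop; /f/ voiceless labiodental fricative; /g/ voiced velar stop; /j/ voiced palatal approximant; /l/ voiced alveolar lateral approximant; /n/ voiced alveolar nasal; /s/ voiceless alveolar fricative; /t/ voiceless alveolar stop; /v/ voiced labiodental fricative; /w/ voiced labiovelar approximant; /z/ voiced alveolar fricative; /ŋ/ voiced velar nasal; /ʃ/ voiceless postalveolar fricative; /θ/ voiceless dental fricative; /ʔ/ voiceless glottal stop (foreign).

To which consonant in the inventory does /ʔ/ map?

/g/ is closest: same manner (stop), place distance 2 (glottal→velar), voicing differs (+1); total 3. Next closest is /t/ at distance 5.

g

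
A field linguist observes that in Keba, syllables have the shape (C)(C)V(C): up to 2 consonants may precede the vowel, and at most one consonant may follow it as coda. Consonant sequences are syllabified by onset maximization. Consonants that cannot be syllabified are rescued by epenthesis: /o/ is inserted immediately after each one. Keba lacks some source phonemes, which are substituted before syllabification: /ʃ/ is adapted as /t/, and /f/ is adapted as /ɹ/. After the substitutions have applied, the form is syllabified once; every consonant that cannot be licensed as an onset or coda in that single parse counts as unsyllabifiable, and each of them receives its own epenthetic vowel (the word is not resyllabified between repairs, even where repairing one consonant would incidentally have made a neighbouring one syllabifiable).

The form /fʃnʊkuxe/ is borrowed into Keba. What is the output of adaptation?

Substitution: /f/ → /ɹ/, /ʃ/ → /t/, giving /ɹtnʊkuxe/.
Under (C)(C)V(C), the unsyllabifiable consonants are /ɹ/ (at most one coda consonant is licensed; onsets may contain at most 2 consonants).
Each unlicensed consonant becomes the onset of a new syllable: /ɹ/ → /ɹo/.

ɹotnʊkuxe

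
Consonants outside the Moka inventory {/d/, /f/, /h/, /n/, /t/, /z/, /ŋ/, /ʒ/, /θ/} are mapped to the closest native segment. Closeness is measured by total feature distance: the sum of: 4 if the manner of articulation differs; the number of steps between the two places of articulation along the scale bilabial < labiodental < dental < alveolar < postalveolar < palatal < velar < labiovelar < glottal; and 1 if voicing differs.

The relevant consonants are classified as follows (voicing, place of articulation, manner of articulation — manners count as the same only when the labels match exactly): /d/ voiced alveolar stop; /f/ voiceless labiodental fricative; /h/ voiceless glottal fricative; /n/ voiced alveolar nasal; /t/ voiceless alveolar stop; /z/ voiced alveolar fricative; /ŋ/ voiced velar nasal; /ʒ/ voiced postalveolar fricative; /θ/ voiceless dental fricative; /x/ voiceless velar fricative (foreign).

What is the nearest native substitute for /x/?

/h/ is closest: same manner (fricative), place distance 2 (velar→glottal), same voicing; total 2. Next closest is /ʒ/ at distance 3.

h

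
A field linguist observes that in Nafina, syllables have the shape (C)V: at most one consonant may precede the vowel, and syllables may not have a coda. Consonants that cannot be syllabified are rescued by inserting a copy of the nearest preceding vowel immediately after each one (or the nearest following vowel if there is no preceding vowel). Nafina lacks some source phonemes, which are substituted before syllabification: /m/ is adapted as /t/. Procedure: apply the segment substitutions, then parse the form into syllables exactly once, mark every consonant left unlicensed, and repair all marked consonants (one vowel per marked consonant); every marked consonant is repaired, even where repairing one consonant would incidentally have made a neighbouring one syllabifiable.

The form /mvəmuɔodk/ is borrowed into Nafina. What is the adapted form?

təvətuɔodoko

Substitution: /m/ → /t/, giving /tvətuɔodk/.
The consonants /t/, /d/, /k/ cannot be parsed into a legal (C)V syllable (no codas are permitted; onsets are limited to one consonant).
Each unlicensed consonant becomes the onset of a new syllable: /t/ → /tə/, /d/ → /do/, /k/ → /ko/.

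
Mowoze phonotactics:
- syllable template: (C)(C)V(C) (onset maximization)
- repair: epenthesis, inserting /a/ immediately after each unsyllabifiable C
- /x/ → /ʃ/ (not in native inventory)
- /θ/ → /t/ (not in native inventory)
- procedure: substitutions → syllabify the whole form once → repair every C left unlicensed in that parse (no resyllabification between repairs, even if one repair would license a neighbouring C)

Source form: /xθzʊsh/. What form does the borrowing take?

ʃatzʊsha

Substitution: /x/ → /ʃ/, /θ/ → /t/, giving /ʃtzʊsh/.
Syllabifying with onset maximization leaves /ʃ/, /h/ stranded (at most one coda consonant is licensed; onsets may contain at most 2 consonants).
Each unlicensed consonant becomes the onset of a new syllable: /ʃ/ → /ʃa/, /h/ → /ha/.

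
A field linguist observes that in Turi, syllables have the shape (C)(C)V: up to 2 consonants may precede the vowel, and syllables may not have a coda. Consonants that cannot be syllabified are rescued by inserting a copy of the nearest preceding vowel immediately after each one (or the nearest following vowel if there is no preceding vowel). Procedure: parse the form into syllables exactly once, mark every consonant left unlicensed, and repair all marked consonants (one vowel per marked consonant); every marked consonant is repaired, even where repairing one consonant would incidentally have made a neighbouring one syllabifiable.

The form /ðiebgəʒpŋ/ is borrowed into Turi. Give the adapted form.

Under (C)(C)V, the unsyllabifiable consonants are /ʒ/, /p/, /ŋ/ (no codas are permitted; onsets may contain at most 2 consonants).
Inserting the epenthetic vowel yields /ʒ/ → /ʒə/, /p/ → /pə/, /ŋ/ → /ŋə/.

ðiebgəʒəpəŋə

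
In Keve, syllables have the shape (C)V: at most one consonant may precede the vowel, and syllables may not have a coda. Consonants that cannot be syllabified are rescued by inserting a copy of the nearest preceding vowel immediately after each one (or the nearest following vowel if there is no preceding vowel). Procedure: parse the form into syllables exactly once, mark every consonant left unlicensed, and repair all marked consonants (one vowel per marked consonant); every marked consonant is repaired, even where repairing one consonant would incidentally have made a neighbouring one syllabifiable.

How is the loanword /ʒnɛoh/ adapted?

ʒɛnɛoho

Under (C)V, the unsyllabifiable consonants are /ʒ/, /h/ (no codas are permitted; onsets are limited to one consonant).
Each unlicensed consonant becomes the onset of a new syllable: /ʒ/ → /ʒɛ/, /h/ → /ho/.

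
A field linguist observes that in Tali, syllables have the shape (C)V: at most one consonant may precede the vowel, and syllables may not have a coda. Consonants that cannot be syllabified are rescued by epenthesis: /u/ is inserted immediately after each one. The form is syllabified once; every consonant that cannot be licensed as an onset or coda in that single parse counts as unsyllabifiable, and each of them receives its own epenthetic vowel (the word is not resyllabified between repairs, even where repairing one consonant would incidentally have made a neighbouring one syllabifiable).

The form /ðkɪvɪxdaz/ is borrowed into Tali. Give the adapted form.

ðukɪvɪxudazu

The consonants /ð/, /x/, /z/ cannot be parsed into a legal (C)V syllable (no codas are permitted; onsets are limited to one consonant).
Inserting the epenthetic vowel yields /ð/ → /ðu/, /x/ → /xu/, /z/ → /zu/.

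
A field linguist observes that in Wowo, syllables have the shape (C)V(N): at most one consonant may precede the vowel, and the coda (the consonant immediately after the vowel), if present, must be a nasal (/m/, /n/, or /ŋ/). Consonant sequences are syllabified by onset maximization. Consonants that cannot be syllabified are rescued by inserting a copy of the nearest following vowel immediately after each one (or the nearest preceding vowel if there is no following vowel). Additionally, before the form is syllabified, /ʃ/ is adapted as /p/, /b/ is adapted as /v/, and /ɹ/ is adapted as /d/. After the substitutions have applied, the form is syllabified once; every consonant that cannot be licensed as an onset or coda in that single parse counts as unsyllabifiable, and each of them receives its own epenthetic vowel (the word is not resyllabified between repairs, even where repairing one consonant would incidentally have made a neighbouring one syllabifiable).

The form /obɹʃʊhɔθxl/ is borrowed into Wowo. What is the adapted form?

ovʊdʊpʊhɔθɔxɔlɔ

Substitution: /b/ → /v/, /ɹ/ → /d/, /ʃ/ → /p/, giving /ovdpʊhɔθxl/.
Under (C)V(N), the unsyllabifiable consonants are /v/, /d/, /θ/, /x/, /l/ (only a nasal (/m/, /n/, or /ŋ/) is licensed in coda position; onsets are limited to one consonant).
Inserting the epenthetic vowel yields /v/ → /vʊ/, /d/ → /dʊ/, /θ/ → /θɔ/, /x/ → /xɔ/, /l/ → /lɔ/.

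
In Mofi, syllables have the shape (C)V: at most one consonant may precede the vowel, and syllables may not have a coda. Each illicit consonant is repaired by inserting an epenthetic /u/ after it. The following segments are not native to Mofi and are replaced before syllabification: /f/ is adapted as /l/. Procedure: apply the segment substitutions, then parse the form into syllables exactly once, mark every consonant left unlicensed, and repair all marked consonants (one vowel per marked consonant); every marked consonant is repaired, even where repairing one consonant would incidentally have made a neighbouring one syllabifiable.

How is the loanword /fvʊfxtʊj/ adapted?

Substitution: /f/ → /l/, giving /lvʊlxtʊj/.
Syllabifying with onset maximization leaves /l/, /l/, /x/, /j/ stranded (no codas are permitted; onsets are limited to one consonant).
Epenthesis after each stranded consonant: /l/ → /lu/, /l/ → /lu/, /x/ → /xu/, /j/ → /ju/.

luvʊluxutʊju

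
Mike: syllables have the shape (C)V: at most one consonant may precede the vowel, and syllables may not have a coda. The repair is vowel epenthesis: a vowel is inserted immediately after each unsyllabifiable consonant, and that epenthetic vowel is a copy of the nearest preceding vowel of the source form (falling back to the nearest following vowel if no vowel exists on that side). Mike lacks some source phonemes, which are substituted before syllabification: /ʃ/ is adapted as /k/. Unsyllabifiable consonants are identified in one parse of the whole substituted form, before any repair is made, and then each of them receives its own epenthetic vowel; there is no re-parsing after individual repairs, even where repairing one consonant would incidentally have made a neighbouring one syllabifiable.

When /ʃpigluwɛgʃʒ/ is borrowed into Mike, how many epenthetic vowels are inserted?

5

After substitution the input is /kpigluwɛgkʒ/.
The unsyllabifiable consonants are /k/, /g/, /g/, /k/, /ʒ/; each receives one epenthetic vowel.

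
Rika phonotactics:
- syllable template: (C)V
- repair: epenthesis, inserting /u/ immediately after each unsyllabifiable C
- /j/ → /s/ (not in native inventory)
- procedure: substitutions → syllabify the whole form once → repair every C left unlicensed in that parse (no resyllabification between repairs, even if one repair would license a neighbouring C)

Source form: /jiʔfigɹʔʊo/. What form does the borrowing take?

Substitution: /j/ → /s/, giving /siʔfigɹʔʊo/.
Syllabifying with onset maximization leaves /ʔ/, /g/, /ɹ/ stranded (no codas are permitted; onsets are limited to one consonant).
Epenthesis after each stranded consonant: /ʔ/ → /ʔu/, /g/ → /gu/, /ɹ/ → /ɹu/.

siʔufiguɹuʔʊo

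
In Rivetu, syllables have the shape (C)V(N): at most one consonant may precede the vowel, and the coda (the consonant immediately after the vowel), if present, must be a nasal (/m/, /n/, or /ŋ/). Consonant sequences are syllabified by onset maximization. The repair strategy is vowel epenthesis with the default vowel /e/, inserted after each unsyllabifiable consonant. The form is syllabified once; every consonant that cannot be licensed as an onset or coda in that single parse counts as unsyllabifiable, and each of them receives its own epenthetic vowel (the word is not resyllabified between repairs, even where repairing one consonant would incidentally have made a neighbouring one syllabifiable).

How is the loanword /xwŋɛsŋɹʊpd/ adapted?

xeweŋɛseŋeɹʊpede

The consonants /x/, /w/, /s/, /ŋ/, /p/, /d/ cannot be parsed into a legal (C)V(N) syllable (only a nasal (/m/, /n/, or /ŋ/) is licensed in coda position; onsets are limited to one consonant).
Inserting the epenthetic vowel yields /x/ → /xe/, /w/ → /we/, /s/ → /se/, /ŋ/ → /ŋe/, /p/ → /pe/, /d/ → /de/.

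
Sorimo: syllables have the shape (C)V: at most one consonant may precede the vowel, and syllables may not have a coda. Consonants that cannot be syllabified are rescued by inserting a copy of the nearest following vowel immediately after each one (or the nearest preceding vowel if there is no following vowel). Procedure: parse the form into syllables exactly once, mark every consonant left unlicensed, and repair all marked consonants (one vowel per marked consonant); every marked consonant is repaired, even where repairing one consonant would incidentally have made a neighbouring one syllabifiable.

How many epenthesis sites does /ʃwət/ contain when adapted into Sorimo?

The unsyllabifiable consonants are /ʃ/, /t/; each receives one epenthetic vowel.

2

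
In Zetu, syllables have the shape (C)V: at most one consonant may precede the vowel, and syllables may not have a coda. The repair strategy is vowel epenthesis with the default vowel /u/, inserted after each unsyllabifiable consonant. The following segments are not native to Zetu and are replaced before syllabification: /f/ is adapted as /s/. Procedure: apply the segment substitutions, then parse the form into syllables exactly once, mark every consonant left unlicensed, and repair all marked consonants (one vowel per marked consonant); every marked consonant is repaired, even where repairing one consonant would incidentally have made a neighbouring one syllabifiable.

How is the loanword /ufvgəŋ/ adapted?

Substitution: /f/ → /s/, giving /usvgəŋ/.
Under (C)V, the unsyllabifiable consonants are /s/, /v/, /ŋ/ (no codas are permitted; onsets are limited to one consonant).
Each unlicensed consonant becomes the onset of a new syllable: /s/ → /su/, /v/ → /vu/, /ŋ/ → /ŋu/.

usuvugəŋu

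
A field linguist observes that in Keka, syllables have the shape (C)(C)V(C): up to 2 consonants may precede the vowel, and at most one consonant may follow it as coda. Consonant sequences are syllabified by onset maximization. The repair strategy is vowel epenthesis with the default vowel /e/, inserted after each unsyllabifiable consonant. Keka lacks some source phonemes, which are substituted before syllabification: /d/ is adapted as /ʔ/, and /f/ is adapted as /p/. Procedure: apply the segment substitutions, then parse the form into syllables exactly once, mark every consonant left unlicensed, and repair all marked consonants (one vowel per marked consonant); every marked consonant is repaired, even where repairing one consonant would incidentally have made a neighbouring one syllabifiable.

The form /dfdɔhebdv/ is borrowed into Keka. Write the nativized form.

ʔepʔɔhebʔeve

Substitution: /d/ → /ʔ/, /f/ → /p/, giving /ʔpʔɔhebʔv/.
Syllabifying with onset maximization leaves /ʔ/, /ʔ/, /v/ stranded (at most one coda consonant is licensed; onsets may contain at most 2 consonants).
Epenthesis after each stranded consonant: /ʔ/ → /ʔe/, /ʔ/ → /ʔe/, /v/ → /ve/.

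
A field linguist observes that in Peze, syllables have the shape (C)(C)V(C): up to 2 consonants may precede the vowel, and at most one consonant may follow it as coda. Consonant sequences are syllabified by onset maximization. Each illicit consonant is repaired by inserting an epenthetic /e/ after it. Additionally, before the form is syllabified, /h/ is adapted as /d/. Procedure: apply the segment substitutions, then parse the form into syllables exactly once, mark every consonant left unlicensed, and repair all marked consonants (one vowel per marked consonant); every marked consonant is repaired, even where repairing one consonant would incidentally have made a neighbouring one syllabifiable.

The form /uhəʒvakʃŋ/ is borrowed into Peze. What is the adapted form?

Substitution: /h/ → /d/, giving /udəʒvakʃŋ/.
Syllabifying with onset maximization leaves /ʃ/, /ŋ/ stranded (at most one coda consonant is licensed; onsets may contain at most 2 consonants).
Epenthesis after each stranded consonant: /ʃ/ → /ʃe/, /ŋ/ → /ŋe/.

udəʒvakʃeŋe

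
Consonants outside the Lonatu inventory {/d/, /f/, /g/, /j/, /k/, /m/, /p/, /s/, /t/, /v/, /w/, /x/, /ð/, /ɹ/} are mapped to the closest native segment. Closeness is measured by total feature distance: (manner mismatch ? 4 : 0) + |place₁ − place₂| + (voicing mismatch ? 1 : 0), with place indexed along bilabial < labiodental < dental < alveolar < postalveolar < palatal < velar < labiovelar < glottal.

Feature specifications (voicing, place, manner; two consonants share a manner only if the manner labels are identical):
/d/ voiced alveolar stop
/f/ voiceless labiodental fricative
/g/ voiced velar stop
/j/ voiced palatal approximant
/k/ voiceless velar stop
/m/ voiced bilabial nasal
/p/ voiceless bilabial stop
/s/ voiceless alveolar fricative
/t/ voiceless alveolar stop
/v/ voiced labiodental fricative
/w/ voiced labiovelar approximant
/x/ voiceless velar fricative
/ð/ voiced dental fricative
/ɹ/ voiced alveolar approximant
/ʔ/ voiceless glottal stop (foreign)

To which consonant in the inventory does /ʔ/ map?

k

/k/ is closest: same manner (stop), place distance 2 (glottal→velar), same voicing; total 2. Next closest is /g/ at distance 3.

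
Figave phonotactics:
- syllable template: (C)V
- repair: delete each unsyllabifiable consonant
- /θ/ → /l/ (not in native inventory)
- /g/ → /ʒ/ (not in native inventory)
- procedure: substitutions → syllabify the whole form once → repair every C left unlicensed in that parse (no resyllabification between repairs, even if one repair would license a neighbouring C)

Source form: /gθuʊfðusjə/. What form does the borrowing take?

Substitution: /g/ → /ʒ/, /θ/ → /l/, giving /ʒluʊfðusjə/.
Under (C)V, the unsyllabifiable consonants are /ʒ/, /f/, /s/ (no codas are permitted; onsets are limited to one consonant).
Deletion applies to /ʒ/, /f/, /s/.

luʊðujə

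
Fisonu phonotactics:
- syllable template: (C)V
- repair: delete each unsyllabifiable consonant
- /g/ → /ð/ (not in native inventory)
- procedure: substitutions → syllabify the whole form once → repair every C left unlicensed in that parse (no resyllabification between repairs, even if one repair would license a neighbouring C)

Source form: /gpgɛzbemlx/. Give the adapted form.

ðɛbe

Substitution: /g/ → /ð/, giving /ðpðɛzbemlx/.
Syllabifying with onset maximization leaves /ð/, /p/, /z/, /m/, /l/, /x/ stranded (no codas are permitted; onsets are limited to one consonant).
Deletion applies to /ð/, /p/, /z/, /m/, /l/, /x/.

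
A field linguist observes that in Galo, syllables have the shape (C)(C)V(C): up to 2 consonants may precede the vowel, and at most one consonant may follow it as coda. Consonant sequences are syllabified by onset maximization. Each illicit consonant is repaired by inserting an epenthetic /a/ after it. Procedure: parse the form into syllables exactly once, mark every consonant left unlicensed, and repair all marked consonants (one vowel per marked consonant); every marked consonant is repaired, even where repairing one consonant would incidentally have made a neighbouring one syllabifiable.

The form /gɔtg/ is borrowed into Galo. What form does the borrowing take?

gɔtga

The consonants /g/ cannot be parsed into a legal (C)(C)V(C) syllable (at most one coda consonant is licensed; onsets may contain at most 2 consonants).
Epenthesis after each stranded consonant: /g/ → /ga/.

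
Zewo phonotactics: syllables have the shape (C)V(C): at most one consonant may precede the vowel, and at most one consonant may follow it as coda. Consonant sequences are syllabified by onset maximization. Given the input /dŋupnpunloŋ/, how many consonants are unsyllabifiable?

Under (C)V(C), the unsyllabifiable consonants are /d/, /n/ (at most one coda consonant is licensed; onsets are limited to one consonant).

2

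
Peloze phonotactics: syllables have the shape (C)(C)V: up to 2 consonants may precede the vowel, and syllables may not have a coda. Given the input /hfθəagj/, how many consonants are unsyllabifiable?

3

Under (C)(C)V, the unsyllabifiable consonants are /h/, /g/, /j/ (no codas are permitted; onsets may contain at most 2 consonants).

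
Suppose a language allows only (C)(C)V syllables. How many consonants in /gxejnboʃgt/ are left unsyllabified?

4

Syllabifying with onset maximization leaves /j/, /ʃ/, /g/, /t/ stranded (no codas are permitted; onsets may contain at most 2 consonants).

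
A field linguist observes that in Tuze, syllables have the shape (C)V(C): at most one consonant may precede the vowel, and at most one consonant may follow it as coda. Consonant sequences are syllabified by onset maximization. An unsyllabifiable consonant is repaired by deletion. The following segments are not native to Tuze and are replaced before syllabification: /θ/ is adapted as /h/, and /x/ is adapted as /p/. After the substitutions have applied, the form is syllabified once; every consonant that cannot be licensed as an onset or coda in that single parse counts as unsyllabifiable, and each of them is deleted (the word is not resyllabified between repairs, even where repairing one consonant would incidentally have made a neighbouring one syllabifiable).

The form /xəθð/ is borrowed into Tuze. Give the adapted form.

pəh

Substitution: /x/ → /p/, /θ/ → /h/, giving /pəhð/.
The consonants /ð/ cannot be parsed into a legal (C)V(C) syllable (at most one coda consonant is licensed; onsets are limited to one consonant).
Deleting the stranded consonants removes /ð/.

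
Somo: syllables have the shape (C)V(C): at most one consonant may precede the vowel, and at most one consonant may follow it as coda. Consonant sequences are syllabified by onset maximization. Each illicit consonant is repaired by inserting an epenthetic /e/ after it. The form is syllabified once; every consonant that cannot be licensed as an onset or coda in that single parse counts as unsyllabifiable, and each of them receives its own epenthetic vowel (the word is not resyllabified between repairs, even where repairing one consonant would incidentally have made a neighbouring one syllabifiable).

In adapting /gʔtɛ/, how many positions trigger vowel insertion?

2

The unsyllabifiable consonants are /g/, /ʔ/; each receives one epenthetic vowel.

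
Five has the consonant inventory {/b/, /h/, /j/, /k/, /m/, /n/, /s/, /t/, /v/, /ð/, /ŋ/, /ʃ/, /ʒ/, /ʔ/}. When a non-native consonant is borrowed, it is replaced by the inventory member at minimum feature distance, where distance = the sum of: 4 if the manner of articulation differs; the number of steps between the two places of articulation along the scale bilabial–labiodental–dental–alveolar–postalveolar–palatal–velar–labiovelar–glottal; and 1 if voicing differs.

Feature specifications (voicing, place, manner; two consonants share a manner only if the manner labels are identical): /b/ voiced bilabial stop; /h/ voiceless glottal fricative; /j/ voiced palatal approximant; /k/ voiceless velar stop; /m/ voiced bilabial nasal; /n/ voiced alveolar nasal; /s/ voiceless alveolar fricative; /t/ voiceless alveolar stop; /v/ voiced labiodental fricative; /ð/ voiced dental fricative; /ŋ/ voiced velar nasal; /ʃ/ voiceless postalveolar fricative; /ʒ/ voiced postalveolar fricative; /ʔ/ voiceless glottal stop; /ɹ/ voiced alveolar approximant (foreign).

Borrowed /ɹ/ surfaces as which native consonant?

j

/j/ is closest: same manner (approximant), place distance 2 (alveolar→palatal), same voicing; total 2. Next closest is /n/ at distance 4.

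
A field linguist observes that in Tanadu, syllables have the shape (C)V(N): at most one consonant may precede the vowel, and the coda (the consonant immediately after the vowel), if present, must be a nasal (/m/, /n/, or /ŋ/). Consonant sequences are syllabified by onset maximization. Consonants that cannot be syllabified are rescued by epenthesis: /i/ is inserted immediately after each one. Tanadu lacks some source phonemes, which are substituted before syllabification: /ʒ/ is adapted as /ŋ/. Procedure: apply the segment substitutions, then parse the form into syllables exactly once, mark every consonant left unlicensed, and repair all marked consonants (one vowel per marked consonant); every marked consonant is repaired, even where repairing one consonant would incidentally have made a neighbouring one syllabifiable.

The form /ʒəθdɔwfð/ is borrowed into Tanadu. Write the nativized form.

Substitution: /ʒ/ → /ŋ/, giving /ŋəθdɔwfð/.
The consonants /θ/, /w/, /f/, /ð/ cannot be parsed into a legal (C)V(N) syllable (only a nasal (/m/, /n/, or /ŋ/) is licensed in coda position; onsets are limited to one consonant).
Each unlicensed consonant becomes the onset of a new syllable: /θ/ → /θi/, /w/ → /wi/, /f/ → /fi/, /ð/ → /ði/.

ŋəθidɔwifiði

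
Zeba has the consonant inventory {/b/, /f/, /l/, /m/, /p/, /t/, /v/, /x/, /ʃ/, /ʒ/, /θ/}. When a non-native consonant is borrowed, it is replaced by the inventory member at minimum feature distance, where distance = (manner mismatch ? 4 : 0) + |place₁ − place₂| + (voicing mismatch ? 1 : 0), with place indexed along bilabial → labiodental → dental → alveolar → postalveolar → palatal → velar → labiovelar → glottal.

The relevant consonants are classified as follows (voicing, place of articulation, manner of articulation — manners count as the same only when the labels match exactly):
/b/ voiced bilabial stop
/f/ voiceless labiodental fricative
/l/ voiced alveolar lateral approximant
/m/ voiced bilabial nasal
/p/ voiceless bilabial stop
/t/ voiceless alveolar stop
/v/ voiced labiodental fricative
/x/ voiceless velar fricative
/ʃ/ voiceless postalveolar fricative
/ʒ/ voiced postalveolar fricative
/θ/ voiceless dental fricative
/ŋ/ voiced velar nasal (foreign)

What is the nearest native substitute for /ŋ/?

x

/x/ is closest: manner differs (nasal→fricative, +4), place distance 0 (velar→velar), voicing differs (+1); total 5. Next closest is /m/ at distance 6.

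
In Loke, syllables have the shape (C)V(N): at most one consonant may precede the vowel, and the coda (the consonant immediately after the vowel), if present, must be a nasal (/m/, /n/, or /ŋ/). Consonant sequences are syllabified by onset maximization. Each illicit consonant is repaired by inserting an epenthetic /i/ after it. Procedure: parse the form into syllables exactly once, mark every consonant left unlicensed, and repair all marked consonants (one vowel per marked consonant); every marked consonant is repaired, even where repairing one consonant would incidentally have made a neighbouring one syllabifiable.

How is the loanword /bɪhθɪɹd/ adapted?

bɪhiθɪɹidi

Under (C)V(N), the unsyllabifiable consonants are /h/, /ɹ/, /d/ (only a nasal (/m/, /n/, or /ŋ/) is licensed in coda position; onsets are limited to one consonant).
Inserting the epenthetic vowel yields /h/ → /hi/, /ɹ/ → /ɹi/, /d/ → /di/.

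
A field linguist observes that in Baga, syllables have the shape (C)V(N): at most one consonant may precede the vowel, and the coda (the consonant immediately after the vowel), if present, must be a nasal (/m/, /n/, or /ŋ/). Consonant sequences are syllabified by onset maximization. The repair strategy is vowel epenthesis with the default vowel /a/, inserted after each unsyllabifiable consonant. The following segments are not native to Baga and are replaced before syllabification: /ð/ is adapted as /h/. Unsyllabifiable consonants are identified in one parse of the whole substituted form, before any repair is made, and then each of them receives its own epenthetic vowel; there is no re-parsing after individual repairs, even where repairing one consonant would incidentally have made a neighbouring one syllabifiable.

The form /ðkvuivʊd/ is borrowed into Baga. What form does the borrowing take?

Substitution: /ð/ → /h/, giving /hkvuivʊd/.
Syllabifying with onset maximization leaves /h/, /k/, /d/ stranded (only a nasal (/m/, /n/, or /ŋ/) is licensed in coda position; onsets are limited to one consonant).
Each unlicensed consonant becomes the onset of a new syllable: /h/ → /ha/, /k/ → /ka/, /d/ → /da/.

hakavuivʊda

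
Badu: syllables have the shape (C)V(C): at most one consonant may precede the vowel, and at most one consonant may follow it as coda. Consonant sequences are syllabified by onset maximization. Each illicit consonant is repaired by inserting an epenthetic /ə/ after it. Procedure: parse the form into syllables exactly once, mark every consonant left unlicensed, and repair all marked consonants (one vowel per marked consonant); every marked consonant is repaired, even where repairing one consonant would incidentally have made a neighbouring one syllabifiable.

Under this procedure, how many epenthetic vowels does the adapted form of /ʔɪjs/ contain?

1

The unsyllabifiable consonants are /s/; each receives one epenthetic vowel.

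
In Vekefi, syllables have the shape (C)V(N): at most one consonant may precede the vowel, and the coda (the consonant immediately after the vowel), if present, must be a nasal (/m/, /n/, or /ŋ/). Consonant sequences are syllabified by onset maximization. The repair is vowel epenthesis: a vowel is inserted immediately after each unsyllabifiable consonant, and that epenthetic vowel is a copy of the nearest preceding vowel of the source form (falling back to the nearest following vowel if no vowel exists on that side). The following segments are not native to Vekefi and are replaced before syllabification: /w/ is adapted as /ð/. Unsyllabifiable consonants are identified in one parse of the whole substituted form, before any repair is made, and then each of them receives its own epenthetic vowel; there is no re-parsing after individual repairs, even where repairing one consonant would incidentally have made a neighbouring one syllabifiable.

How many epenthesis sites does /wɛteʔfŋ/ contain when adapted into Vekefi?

3

After substitution the input is /ðɛteʔfŋ/.
The unsyllabifiable consonants are /ʔ/, /f/, /ŋ/; each receives one epenthetic vowel.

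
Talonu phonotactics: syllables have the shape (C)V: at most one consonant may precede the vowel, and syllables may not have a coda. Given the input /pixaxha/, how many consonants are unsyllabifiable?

The consonants /x/ cannot be parsed into a legal (C)V syllable (no codas are permitted; onsets are limited to one consonant).

1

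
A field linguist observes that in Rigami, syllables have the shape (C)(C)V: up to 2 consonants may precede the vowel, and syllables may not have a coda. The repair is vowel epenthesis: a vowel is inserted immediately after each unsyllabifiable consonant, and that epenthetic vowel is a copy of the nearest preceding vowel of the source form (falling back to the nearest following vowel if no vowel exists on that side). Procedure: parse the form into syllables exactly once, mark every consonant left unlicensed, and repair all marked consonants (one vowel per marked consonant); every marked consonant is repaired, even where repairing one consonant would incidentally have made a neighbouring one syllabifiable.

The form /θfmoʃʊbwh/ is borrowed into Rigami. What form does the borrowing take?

θofmoʃʊbʊwʊhʊ

Syllabifying with onset maximization leaves /θ/, /b/, /w/, /h/ stranded (no codas are permitted; onsets may contain at most 2 consonants).
Each unlicensed consonant becomes the onset of a new syllable: /θ/ → /θo/, /b/ → /bʊ/, /w/ → /wʊ/, /h/ → /hʊ/.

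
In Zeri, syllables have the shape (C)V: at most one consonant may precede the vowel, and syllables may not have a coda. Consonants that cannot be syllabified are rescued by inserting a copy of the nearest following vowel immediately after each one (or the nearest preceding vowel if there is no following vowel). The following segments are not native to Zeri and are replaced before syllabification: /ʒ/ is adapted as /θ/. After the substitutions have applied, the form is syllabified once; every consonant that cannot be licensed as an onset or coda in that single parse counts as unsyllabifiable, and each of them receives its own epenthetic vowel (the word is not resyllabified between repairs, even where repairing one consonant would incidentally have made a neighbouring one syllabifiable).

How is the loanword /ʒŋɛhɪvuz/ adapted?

θɛŋɛhɪvuzu

Substitution: /ʒ/ → /θ/, giving /θŋɛhɪvuz/.
Syllabifying with onset maximization leaves /θ/, /z/ stranded (no codas are permitted; onsets are limited to one consonant).
Inserting the epenthetic vowel yields /θ/ → /θɛ/, /z/ → /zu/.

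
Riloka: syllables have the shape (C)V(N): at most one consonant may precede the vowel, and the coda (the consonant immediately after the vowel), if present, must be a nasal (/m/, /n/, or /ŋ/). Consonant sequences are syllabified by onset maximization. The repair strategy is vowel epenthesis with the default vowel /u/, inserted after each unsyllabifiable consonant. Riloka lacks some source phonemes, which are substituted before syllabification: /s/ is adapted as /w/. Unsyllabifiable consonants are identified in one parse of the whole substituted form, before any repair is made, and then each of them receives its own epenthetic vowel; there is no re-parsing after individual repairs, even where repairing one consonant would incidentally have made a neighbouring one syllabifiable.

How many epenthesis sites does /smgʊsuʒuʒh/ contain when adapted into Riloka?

4

After substitution the input is /wmgʊwuʒuʒh/.
The unsyllabifiable consonants are /w/, /m/, /ʒ/, /h/; each receives one epenthetic vowel.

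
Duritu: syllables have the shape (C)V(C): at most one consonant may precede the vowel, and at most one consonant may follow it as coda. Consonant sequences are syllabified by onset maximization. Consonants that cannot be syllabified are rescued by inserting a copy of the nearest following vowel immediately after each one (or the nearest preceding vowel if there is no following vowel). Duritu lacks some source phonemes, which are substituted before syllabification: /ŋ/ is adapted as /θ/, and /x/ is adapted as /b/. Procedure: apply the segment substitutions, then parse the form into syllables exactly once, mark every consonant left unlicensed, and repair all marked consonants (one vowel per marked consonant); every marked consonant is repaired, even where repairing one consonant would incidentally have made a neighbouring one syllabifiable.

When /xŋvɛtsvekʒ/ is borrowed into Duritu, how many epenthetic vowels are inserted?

4

After substitution the input is /bθvɛtsvekʒ/.
The unsyllabifiable consonants are /b/, /θ/, /s/, /ʒ/; each receives one epenthetic vowel.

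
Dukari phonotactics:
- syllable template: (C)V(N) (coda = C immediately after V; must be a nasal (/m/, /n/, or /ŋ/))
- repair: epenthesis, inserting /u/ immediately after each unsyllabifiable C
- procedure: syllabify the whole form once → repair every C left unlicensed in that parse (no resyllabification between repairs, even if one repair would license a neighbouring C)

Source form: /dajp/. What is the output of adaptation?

dajupu

Syllabifying with onset maximization leaves /j/, /p/ stranded (only a nasal (/m/, /n/, or /ŋ/) is licensed in coda position; onsets are limited to one consonant).
Each unlicensed consonant becomes the onset of a new syllable: /j/ → /ju/, /p/ → /pu/.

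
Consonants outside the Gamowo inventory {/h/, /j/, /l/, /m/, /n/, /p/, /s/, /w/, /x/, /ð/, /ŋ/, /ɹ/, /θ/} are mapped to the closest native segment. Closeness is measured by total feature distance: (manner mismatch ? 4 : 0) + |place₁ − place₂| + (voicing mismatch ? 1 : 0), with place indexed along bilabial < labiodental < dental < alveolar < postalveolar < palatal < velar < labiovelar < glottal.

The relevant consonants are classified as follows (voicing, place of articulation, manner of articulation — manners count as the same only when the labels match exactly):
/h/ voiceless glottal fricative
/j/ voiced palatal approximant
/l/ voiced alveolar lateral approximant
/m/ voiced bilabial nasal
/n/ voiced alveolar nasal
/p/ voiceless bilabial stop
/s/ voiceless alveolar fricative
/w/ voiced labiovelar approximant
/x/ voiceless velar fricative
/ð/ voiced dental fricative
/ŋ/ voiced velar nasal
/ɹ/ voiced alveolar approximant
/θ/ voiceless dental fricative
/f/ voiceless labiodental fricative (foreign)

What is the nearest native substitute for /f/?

/θ/ is closest: same manner (fricative), place distance 1 (labiodental→dental), same voicing; total 1. Next closest is /s/ at distance 2.

θ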